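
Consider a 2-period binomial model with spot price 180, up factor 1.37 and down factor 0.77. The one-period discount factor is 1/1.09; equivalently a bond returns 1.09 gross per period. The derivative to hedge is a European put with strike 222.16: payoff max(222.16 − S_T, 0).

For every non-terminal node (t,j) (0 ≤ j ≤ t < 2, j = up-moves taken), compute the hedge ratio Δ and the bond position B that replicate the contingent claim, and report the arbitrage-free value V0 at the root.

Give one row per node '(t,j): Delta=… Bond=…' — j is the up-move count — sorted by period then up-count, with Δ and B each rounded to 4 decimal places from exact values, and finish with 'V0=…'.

(0,0): Delta=-0.4759 Bond=120.3452
(1,0): Delta=-1.0000 Bond=203.8165
(1,1): Delta=-0.2182 Bond=67.6160
V0=34.6832

Since d<R<u, set p* = (R−d)/(u−d) = 0.5333; price each node as the discounted p*-expectation of its children.
Payoff layer (t=2): V(2,0)=115.4380, V(2,1)=32.2780, V(2,2)=0.0000
(1,0): S=138.6000. Δ = (V_up−V_dn)/(S_up−S_dn) = (32.2780−115.4380)/(189.8820−106.7220) = -1.0000. V = [p*·32.2780 + (1−p*)·115.4380]/1.09 = 65.2165. B = V − Δ·S = 203.8165.
(1,1): S=246.6000. Δ = (V_up−V_dn)/(S_up−S_dn) = (0.0000−32.2780)/(337.8420−189.8820) = -0.2182. V = [p*·0.0000 + (1−p*)·32.2780]/1.09 = 13.8193. B = V − Δ·S = 67.6160.
(0,0): S=180.0000. Δ = (V_up−V_dn)/(S_up−S_dn) = (13.8193−65.2165)/(246.6000−138.6000) = -0.4759. V = [p*·13.8193 + (1−p*)·65.2165]/1.09 = 34.6832. B = V − Δ·S = 120.3452.
Root portfolio cost Δ·180+B reproduces V0=34.6832.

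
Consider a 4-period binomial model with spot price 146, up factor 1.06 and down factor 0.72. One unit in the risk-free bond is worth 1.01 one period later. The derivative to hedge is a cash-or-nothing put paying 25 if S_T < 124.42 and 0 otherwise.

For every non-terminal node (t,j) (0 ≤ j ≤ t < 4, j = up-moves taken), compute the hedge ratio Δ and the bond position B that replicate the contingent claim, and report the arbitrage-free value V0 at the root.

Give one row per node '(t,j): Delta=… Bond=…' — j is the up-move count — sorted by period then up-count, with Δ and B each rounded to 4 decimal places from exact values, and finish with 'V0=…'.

The replicating-portfolio and risk-neutral prices coincide; use p* = (1.01−0.72)/(1.06−0.72) = 0.8529 for the latter.
Terminal payoffs: V(4,0)=25.0000, V(4,1)=25.0000, V(4,2)=25.0000, V(4,3)=0.0000, V(4,4)=0.0000
Node (3,0) S=54.4942: V=(p*·25.0000+(1−p*)·25.0000)/1.01=24.7525; Δ=(25.0000−25.0000)/(57.7639−39.2358)=0.0000; B=V−Δ·S=24.7525
Node (3,1) S=80.2276: V=(p*·25.0000+(1−p*)·25.0000)/1.01=24.7525; Δ=(25.0000−25.0000)/(85.0412−57.7639)=0.0000; B=V−Δ·S=24.7525
Node (3,2) S=118.1128: V=(p*·0.0000+(1−p*)·25.0000)/1.01=3.6401; Δ=(0.0000−25.0000)/(125.1996−85.0412)=-0.6225; B=V−Δ·S=77.1695
Node (3,3) S=173.8883: V=(p*·0.0000+(1−p*)·0.0000)/1.01=0.0000; Δ=(0.0000−0.0000)/(184.3216−125.1996)=0.0000; B=V−Δ·S=0.0000
Node (2,0) S=75.6864: V=(p*·24.7525+(1−p*)·24.7525)/1.01=24.5074; Δ=(24.7525−24.7525)/(80.2276−54.4942)=0.0000; B=V−Δ·S=24.5074
Node (2,1) S=111.4272: V=(p*·3.6401+(1−p*)·24.7525)/1.01=6.6781; Δ=(3.6401−24.7525)/(118.1128−80.2276)=-0.5573; B=V−Δ·S=68.7734
Node (2,2) S=164.0456: V=(p*·0.0000+(1−p*)·3.6401)/1.01=0.5300; Δ=(0.0000−3.6401)/(173.8883−118.1128)=-0.0653; B=V−Δ·S=11.2361
Node (1,0) S=105.1200: V=(p*·6.6781+(1−p*)·24.5074)/1.01=9.2079; Δ=(6.6781−24.5074)/(111.4272−75.6864)=-0.4989; B=V−Δ·S=61.6472
Node (1,1) S=154.7600: V=(p*·0.5300+(1−p*)·6.6781)/1.01=1.4199; Δ=(0.5300−6.6781)/(164.0456−111.4272)=-0.1168; B=V−Δ·S=19.5024
Node (0,0) S=146.0000: V=(p*·1.4199+(1−p*)·9.2079)/1.01=2.5398; Δ=(1.4199−9.2079)/(154.7600−105.1200)=-0.1569; B=V−Δ·S=25.4457
Each (Δ,B) replicates both successor values, so the strategy is self-financing and V0 is arbitrage-free.

(0,0): Delta=-0.1569 Bond=25.4457
(1,0): Delta=-0.4989 Bond=61.6472
(1,1): Delta=-0.1168 Bond=19.5024
(2,0): Delta=0.0000 Bond=24.5074
(2,1): Delta=-0.5573 Bond=68.7734
(2,2): Delta=-0.0653 Bond=11.2361
(3,0): Delta=0.0000 Bond=24.7525
(3,1): Delta=0.0000 Bond=24.7525
(3,2): Delta=-0.6225 Bond=77.1695
(3,3): Delta=0.0000 Bond=0.0000
V0=2.5398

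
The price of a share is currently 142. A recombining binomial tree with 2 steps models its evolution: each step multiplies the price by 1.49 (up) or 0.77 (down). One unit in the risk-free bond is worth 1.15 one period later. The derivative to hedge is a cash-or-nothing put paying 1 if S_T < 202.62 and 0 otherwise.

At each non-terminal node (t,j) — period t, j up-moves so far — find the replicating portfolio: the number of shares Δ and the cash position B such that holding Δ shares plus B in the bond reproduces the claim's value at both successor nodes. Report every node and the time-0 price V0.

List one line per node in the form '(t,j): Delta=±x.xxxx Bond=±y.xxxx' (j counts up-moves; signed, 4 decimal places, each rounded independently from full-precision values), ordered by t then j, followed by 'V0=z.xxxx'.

(0,0): Delta=-0.0045 Bond=1.1829
(1,0): Delta=0.0000 Bond=0.8696
(1,1): Delta=-0.0066 Bond=1.7995
V0=0.5455

No-arbitrage ⇒ martingale measure with p* = (R−d)/(u−d) = 0.5278.
Payoff layer (t=2): V(2,0)=1.0000, V(2,1)=1.0000, V(2,2)=0.0000
(1,0): S=109.3400. Δ = (V_up−V_dn)/(S_up−S_dn) = (1.0000−1.0000)/(162.9166−84.1918) = 0.0000. V = [p*·1.0000 + (1−p*)·1.0000]/1.15 = 0.8696. B = V − Δ·S = 0.8696.
(1,1): S=211.5800. Δ = (V_up−V_dn)/(S_up−S_dn) = (0.0000−1.0000)/(315.2542−162.9166) = -0.0066. V = [p*·0.0000 + (1−p*)·1.0000]/1.15 = 0.4106. B = V − Δ·S = 1.7995.
(0,0): S=142.0000. Δ = (V_up−V_dn)/(S_up−S_dn) = (0.4106−0.8696)/(211.5800−109.3400) = -0.0045. V = [p*·0.4106 + (1−p*)·0.8696]/1.15 = 0.5455. B = V − Δ·S = 1.1829.
Each (Δ,B) replicates both successor values, so the strategy is self-financing and V0 is arbitrage-free.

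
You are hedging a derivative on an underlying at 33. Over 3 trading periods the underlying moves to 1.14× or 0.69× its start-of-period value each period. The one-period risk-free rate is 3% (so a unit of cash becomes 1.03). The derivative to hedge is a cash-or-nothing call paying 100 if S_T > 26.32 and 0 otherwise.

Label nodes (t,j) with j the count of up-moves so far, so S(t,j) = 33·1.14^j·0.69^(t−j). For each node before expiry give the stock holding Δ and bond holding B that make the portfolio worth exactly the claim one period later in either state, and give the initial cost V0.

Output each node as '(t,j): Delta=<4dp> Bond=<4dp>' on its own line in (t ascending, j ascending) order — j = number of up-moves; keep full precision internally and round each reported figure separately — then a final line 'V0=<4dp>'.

The replicating-portfolio and risk-neutral prices coincide; use p* = (1.03−0.69)/(1.14−0.69) = 0.7556 for the latter.
Terminal payoffs: V(3,0)=0.0000, V(3,1)=0.0000, V(3,2)=100.0000, V(3,3)=100.0000
Node (2,0) S=15.7113: V=(p*·0.0000+(1−p*)·0.0000)/1.03=0.0000; Δ=(0.0000−0.0000)/(17.9109−10.8408)=0.0000; B=V−Δ·S=0.0000
Node (2,1) S=25.9578: V=(p*·100.0000+(1−p*)·0.0000)/1.03=73.3549; Δ=(100.0000−0.0000)/(29.5919−17.9109)=8.5609; B=V−Δ·S=-148.8673
Node (2,2) S=42.8868: V=(p*·100.0000+(1−p*)·100.0000)/1.03=97.0874; Δ=(100.0000−100.0000)/(48.8910−29.5919)=0.0000; B=V−Δ·S=97.0874
Node (1,0) S=22.7700: V=(p*·73.3549+(1−p*)·0.0000)/1.03=53.8094; Δ=(73.3549−0.0000)/(25.9578−15.7113)=7.1590; B=V−Δ·S=-109.2015
Node (1,1) S=37.6200: V=(p*·97.0874+(1−p*)·73.3549)/1.03=88.6273; Δ=(97.0874−73.3549)/(42.8868−25.9578)=1.4019; B=V−Δ·S=35.8885
Node (0,0) S=33.0000: V=(p*·88.6273+(1−p*)·53.8094)/1.03=77.7828; Δ=(88.6273−53.8094)/(37.6200−22.7700)=2.3446; B=V−Δ·S=0.4097
Each (Δ,B) replicates both successor values, so the strategy is self-financing and V0 is arbitrage-free.

(0,0): Delta=2.3446 Bond=0.4097
(1,0): Delta=7.1590 Bond=-109.2015
(1,1): Delta=1.4019 Bond=35.8885
(2,0): Delta=0.0000 Bond=0.0000
(2,1): Delta=8.5609 Bond=-148.8673
(2,2): Delta=0.0000 Bond=97.0874
V0=77.7828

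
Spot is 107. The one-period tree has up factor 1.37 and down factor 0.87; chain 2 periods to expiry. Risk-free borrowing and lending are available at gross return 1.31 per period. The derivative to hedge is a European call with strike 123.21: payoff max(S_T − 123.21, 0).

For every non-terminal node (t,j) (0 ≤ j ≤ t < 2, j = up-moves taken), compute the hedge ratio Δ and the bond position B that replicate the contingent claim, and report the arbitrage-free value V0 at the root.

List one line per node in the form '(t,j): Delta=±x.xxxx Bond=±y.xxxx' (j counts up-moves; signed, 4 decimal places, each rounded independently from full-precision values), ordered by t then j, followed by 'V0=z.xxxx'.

(0,0): Delta=0.9277 Bond=-63.7070
(1,0): Delta=0.0929 Bond=-5.7424
(1,1): Delta=1.0000 Bond=-94.0534
V0=35.5578

No-arbitrage ⇒ martingale measure with p* = (R−d)/(u−d) = 0.8800.
Terminal values V(2,·): V(2,0)=0.0000, V(2,1)=4.3233, V(2,2)=77.6183
Node (1,0) S=93.0900: V=(p*·4.3233+(1−p*)·0.0000)/1.31=2.9042; Δ=(4.3233−0.0000)/(127.5333−80.9883)=0.0929; B=V−Δ·S=-5.7424
Node (1,1) S=146.5900: V=(p*·77.6183+(1−p*)·4.3233)/1.31=52.5366; Δ=(77.6183−4.3233)/(200.8283−127.5333)=1.0000; B=V−Δ·S=-94.0534
Node (0,0) S=107.0000: V=(p*·52.5366+(1−p*)·2.9042)/1.31=35.5578; Δ=(52.5366−2.9042)/(146.5900−93.0900)=0.9277; B=V−Δ·S=-63.7070
Check: Δ(0,0)·S0 + B(0,0) = 35.5578 = V0.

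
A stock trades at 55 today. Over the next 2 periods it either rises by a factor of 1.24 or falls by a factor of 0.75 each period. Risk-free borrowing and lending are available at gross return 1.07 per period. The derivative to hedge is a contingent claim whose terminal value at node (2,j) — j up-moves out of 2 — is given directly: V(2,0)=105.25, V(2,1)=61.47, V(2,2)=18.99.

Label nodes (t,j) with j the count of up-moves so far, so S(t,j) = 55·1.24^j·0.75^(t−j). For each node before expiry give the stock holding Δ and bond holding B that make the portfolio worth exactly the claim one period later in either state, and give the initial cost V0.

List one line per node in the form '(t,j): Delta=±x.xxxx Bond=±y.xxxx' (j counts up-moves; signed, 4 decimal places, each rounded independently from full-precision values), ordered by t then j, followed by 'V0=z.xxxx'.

(0,0): Delta=-1.4888 Bond=124.3512
(1,0): Delta=-2.1660 Bond=160.9908
(1,1): Delta=-1.2712 Bond=118.2153
V0=42.4687

Since d<R<u, set p* = (R−d)/(u−d) = 0.6531; price each node as the discounted p*-expectation of its children.
At expiry t=2: V(2,0)=105.2500, V(2,1)=61.4700, V(2,2)=18.9900
(1,0): S=41.2500. Δ = (V_up−V_dn)/(S_up−S_dn) = (61.4700−105.2500)/(51.1500−30.9375) = -2.1660. V = [p*·61.4700 + (1−p*)·105.2500]/1.07 = 71.6439. B = V − Δ·S = 160.9908.
(1,1): S=68.2000. Δ = (V_up−V_dn)/(S_up−S_dn) = (18.9900−61.4700)/(84.5680−51.1500) = -1.2712. V = [p*·18.9900 + (1−p*)·61.4700]/1.07 = 31.5215. B = V − Δ·S = 118.2153.
(0,0): S=55.0000. Δ = (V_up−V_dn)/(S_up−S_dn) = (31.5215−71.6439)/(68.2000−41.2500) = -1.4888. V = [p*·31.5215 + (1−p*)·71.6439]/1.07 = 42.4687. B = V − Δ·S = 124.3512.
Each (Δ,B) replicates both successor values, so the strategy is self-financing and V0 is arbitrage-free.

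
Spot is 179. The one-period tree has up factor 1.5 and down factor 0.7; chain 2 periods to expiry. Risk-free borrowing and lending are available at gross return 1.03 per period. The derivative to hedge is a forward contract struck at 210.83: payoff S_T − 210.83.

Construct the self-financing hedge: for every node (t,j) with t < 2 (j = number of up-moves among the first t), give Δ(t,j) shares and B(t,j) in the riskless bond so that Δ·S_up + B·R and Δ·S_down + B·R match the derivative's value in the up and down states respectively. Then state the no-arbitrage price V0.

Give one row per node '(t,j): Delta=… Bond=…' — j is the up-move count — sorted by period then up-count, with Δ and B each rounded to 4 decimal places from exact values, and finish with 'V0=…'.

Since d<R<u, set p* = (R−d)/(u−d) = 0.4125; price each node as the discounted p*-expectation of its children.
Terminal values V(2,·): V(2,0)=-123.1200, V(2,1)=-22.8800, V(2,2)=191.9200
Node (1,0) S=125.3000: V=(p*·-22.8800+(1−p*)·-123.1200)/1.03=-79.3893; Δ=(-22.8800−-123.1200)/(187.9500−87.7100)=1.0000; B=V−Δ·S=-204.6893
Node (1,1) S=268.5000: V=(p*·191.9200+(1−p*)·-22.8800)/1.03=63.8107; Δ=(191.9200−-22.8800)/(402.7500−187.9500)=1.0000; B=V−Δ·S=-204.6893
Node (0,0) S=179.0000: V=(p*·63.8107+(1−p*)·-79.3893)/1.03=-19.7275; Δ=(63.8107−-79.3893)/(268.5000−125.3000)=1.0000; B=V−Δ·S=-198.7275
Check: Δ(0,0)·S0 + B(0,0) = -19.7275 = V0.

(0,0): Delta=1.0000 Bond=-198.7275
(1,0): Delta=1.0000 Bond=-204.6893
(1,1): Delta=1.0000 Bond=-204.6893
V0=-19.7275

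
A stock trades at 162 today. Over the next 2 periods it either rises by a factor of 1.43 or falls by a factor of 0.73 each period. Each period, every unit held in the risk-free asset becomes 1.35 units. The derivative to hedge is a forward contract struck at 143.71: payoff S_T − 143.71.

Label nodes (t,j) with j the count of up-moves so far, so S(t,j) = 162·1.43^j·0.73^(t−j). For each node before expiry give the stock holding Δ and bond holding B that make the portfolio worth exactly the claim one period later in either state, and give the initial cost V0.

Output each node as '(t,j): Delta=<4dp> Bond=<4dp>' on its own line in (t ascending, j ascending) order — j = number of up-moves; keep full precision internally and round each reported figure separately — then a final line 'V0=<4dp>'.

The replicating-portfolio and risk-neutral prices coincide; use p* = (1.35−0.73)/(1.43−0.73) = 0.8857 for the latter.
At expiry t=2: V(2,0)=-57.3802, V(2,1)=25.4018, V(2,2)=187.5638
  t=1,j=0: stock 118.2600 → up 169.1118 (V=25.4018), down 86.3298 (V=-57.3802). Price 11.8081; hedge Δ=1.0000, bond B=-106.4519.
  t=1,j=1: stock 231.6600 → up 331.2738 (V=187.5638), down 169.1118 (V=25.4018). Price 125.2081; hedge Δ=1.0000, bond B=-106.4519.
  t=0,j=0: stock 162.0000 → up 231.6600 (V=125.2081), down 118.2600 (V=11.8081). Price 83.1468; hedge Δ=1.0000, bond B=-78.8532.
The time-0 hedge costs 83.1468, which is the no-arbitrage price.

(0,0): Delta=1.0000 Bond=-78.8532
(1,0): Delta=1.0000 Bond=-106.4519
(1,1): Delta=1.0000 Bond=-106.4519
V0=83.1468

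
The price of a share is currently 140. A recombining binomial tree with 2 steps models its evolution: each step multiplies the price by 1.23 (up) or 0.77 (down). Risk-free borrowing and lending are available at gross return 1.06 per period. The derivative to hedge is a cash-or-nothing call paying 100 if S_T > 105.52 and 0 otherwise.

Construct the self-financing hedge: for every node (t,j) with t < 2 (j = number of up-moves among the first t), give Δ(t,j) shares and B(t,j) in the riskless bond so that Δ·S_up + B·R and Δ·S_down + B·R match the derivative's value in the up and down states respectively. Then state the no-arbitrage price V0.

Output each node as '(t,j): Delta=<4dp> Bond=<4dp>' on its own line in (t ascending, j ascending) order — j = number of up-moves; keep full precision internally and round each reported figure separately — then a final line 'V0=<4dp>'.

Under the risk-neutral measure, an up-move has probability p* = (R−d)/(u−d) = 0.6304 and values discount at R = 1.06.
Terminal values V(2,·): V(2,0)=0.0000, V(2,1)=100.0000, V(2,2)=100.0000
Node (1,0) S=107.8000: V=(p*·100.0000+(1−p*)·0.0000)/1.06=59.4750; Δ=(100.0000−0.0000)/(132.5940−83.0060)=2.0166; B=V−Δ·S=-157.9163
Node (1,1) S=172.2000: V=(p*·100.0000+(1−p*)·100.0000)/1.06=94.3396; Δ=(100.0000−100.0000)/(211.8060−132.5940)=0.0000; B=V−Δ·S=94.3396
Node (0,0) S=140.0000: V=(p*·94.3396+(1−p*)·59.4750)/1.06=76.8442; Δ=(94.3396−59.4750)/(172.2000−107.8000)=0.5414; B=V−Δ·S=1.0515
Each (Δ,B) replicates both successor values, so the strategy is self-financing and V0 is arbitrage-free.

(0,0): Delta=0.5414 Bond=1.0515
(1,0): Delta=2.0166 Bond=-157.9163
(1,1): Delta=0.0000 Bond=94.3396
V0=76.8442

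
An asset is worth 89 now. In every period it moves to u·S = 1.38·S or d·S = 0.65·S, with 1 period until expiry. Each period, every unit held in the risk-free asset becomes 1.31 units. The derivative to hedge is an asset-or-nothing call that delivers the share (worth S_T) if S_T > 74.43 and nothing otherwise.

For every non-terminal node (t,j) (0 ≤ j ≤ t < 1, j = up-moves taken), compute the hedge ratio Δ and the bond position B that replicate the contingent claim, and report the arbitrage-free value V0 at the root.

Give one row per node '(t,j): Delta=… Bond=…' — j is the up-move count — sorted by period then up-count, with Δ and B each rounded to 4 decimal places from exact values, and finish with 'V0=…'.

(0,0): Delta=1.8904 Bond=-83.4811
V0=84.7655

The replicating-portfolio and risk-neutral prices coincide; use p* = (1.31−0.65)/(1.38−0.65) = 0.9041 for the latter.
Terminal values V(1,·): V(1,0)=0.0000, V(1,1)=122.8200
  t=0,j=0: stock 89.0000 → up 122.8200 (V=122.8200), down 57.8500 (V=0.0000). Price 84.7655; hedge Δ=1.8904, bond B=-83.4811.
Root portfolio cost Δ·89+B reproduces V0=84.7655.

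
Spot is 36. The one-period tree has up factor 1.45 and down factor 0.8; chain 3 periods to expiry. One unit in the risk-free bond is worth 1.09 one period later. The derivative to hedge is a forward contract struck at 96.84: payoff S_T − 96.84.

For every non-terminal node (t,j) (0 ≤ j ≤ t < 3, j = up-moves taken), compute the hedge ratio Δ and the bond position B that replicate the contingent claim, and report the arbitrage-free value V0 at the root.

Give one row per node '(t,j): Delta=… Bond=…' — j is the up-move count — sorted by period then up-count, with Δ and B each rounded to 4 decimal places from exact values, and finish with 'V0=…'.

(0,0): Delta=1.0000 Bond=-74.7782
(1,0): Delta=1.0000 Bond=-81.5083
(1,1): Delta=1.0000 Bond=-81.5083
(2,0): Delta=1.0000 Bond=-88.8440
(2,1): Delta=1.0000 Bond=-88.8440
(2,2): Delta=1.0000 Bond=-88.8440
V0=-38.7782

Under the risk-neutral measure, an up-move has probability p* = (R−d)/(u−d) = 0.4462 and values discount at R = 1.09.
Payoff layer (t=3): V(3,0)=-78.4080, V(3,1)=-63.4320, V(3,2)=-36.2880, V(3,3)=12.9105
(2,0): S=23.0400. Δ = (V_up−V_dn)/(S_up−S_dn) = (-63.4320−-78.4080)/(33.4080−18.4320) = 1.0000. V = [p*·-63.4320 + (1−p*)·-78.4080]/1.09 = -65.8040. B = V − Δ·S = -88.8440.
(2,1): S=41.7600. Δ = (V_up−V_dn)/(S_up−S_dn) = (-36.2880−-63.4320)/(60.5520−33.4080) = 1.0000. V = [p*·-36.2880 + (1−p*)·-63.4320]/1.09 = -47.0840. B = V − Δ·S = -88.8440.
(2,2): S=75.6900. Δ = (V_up−V_dn)/(S_up−S_dn) = (12.9105−-36.2880)/(109.7505−60.5520) = 1.0000. V = [p*·12.9105 + (1−p*)·-36.2880]/1.09 = -13.1540. B = V − Δ·S = -88.8440.
(1,0): S=28.8000. Δ = (V_up−V_dn)/(S_up−S_dn) = (-47.0840−-65.8040)/(41.7600−23.0400) = 1.0000. V = [p*·-47.0840 + (1−p*)·-65.8040]/1.09 = -52.7083. B = V − Δ·S = -81.5083.
(1,1): S=52.2000. Δ = (V_up−V_dn)/(S_up−S_dn) = (-13.1540−-47.0840)/(75.6900−41.7600) = 1.0000. V = [p*·-13.1540 + (1−p*)·-47.0840]/1.09 = -29.3083. B = V − Δ·S = -81.5083.
(0,0): S=36.0000. Δ = (V_up−V_dn)/(S_up−S_dn) = (-29.3083−-52.7083)/(52.2000−28.8000) = 1.0000. V = [p*·-29.3083 + (1−p*)·-52.7083]/1.09 = -38.7782. B = V − Δ·S = -74.7782.
Root portfolio cost Δ·36+B reproduces V0=-38.7782.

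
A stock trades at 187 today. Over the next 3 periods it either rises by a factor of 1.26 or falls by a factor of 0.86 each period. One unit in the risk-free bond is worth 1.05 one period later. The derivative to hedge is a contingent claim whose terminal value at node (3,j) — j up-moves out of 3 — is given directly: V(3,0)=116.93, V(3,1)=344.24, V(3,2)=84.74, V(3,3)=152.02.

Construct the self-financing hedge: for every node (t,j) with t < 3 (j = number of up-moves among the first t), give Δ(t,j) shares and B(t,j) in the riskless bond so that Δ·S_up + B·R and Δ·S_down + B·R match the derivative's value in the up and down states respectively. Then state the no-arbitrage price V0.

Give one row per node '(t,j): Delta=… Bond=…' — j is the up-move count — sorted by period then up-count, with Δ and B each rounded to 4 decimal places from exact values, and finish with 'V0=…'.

(0,0): Delta=-0.6256 Bond=288.4902
(1,0): Delta=-0.0581 Bond=211.6467
(1,1): Delta=-1.0537 Bond=403.7900
(2,0): Delta=4.1088 Bond=-354.0824
(2,1): Delta=-3.2016 Bond=859.2048
(2,2): Delta=0.5666 Bond=-57.0590
V0=171.4987

Since d<R<u, set p* = (R−d)/(u−d) = 0.4750; price each node as the discounted p*-expectation of its children.
Payoff layer (t=3): V(3,0)=116.9300, V(3,1)=344.2400, V(3,2)=84.7400, V(3,3)=152.0200
Node (2,0) S=138.3052: V=(p*·344.2400+(1−p*)·116.9300)/1.05=214.1926; Δ=(344.2400−116.9300)/(174.2646−118.9425)=4.1088; B=V−Δ·S=-354.0824
Node (2,1) S=202.6332: V=(p*·84.7400+(1−p*)·344.2400)/1.05=210.4548; Δ=(84.7400−344.2400)/(255.3178−174.2646)=-3.2016; B=V−Δ·S=859.2048
Node (2,2) S=296.8812: V=(p*·152.0200+(1−p*)·84.7400)/1.05=111.1410; Δ=(152.0200−84.7400)/(374.0703−255.3178)=0.5666; B=V−Δ·S=-57.0590
Node (1,0) S=160.8200: V=(p*·210.4548+(1−p*)·214.1926)/1.05=202.3020; Δ=(210.4548−214.1926)/(202.6332−138.3052)=-0.0581; B=V−Δ·S=211.6467
Node (1,1) S=235.6200: V=(p*·111.1410+(1−p*)·210.4548)/1.05=155.5054; Δ=(111.1410−210.4548)/(296.8812−202.6332)=-1.0537; B=V−Δ·S=403.7900
Node (0,0) S=187.0000: V=(p*·155.5054+(1−p*)·202.3020)/1.05=171.4987; Δ=(155.5054−202.3020)/(235.6200−160.8200)=-0.6256; B=V−Δ·S=288.4902
Each (Δ,B) replicates both successor values, so the strategy is self-financing and V0 is arbitrage-free.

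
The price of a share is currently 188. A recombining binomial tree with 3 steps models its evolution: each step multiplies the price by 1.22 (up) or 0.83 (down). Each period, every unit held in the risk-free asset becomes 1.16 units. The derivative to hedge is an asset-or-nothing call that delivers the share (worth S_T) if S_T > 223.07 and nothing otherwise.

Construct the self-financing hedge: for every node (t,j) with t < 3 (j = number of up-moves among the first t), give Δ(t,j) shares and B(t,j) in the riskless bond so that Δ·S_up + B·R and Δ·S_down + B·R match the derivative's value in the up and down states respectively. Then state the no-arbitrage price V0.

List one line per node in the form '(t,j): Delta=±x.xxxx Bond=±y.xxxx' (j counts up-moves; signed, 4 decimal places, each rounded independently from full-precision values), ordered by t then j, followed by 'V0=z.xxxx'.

Since d<R<u, set p* = (R−d)/(u−d) = 0.8462; price each node as the discounted p*-expectation of its children.
Payoff layer (t=3): V(3,0)=0.0000, V(3,1)=0.0000, V(3,2)=232.2499, V(3,3)=341.3794
Node (2,0) S=129.5132: V=(p*·0.0000+(1−p*)·0.0000)/1.16=0.0000; Δ=(0.0000−0.0000)/(158.0061−107.4960)=0.0000; B=V−Δ·S=0.0000
Node (2,1) S=190.3688: V=(p*·232.2499+(1−p*)·0.0000)/1.16=169.4131; Δ=(232.2499−0.0000)/(232.2499−158.0061)=3.1282; B=V−Δ·S=-426.0996
Node (2,2) S=279.8192: V=(p*·341.3794+(1−p*)·232.2499)/1.16=279.8192; Δ=(341.3794−232.2499)/(341.3794−232.2499)=1.0000; B=V−Δ·S=0.0000
Node (1,0) S=156.0400: V=(p*·169.4131+(1−p*)·0.0000)/1.16=123.5772; Δ=(169.4131−0.0000)/(190.3688−129.5132)=2.7839; B=V−Δ·S=-310.8153
Node (1,1) S=229.3600: V=(p*·279.8192+(1−p*)·169.4131)/1.16=226.5807; Δ=(279.8192−169.4131)/(279.8192−190.3688)=1.2343; B=V−Δ·S=-56.5119
Node (0,0) S=188.0000: V=(p*·226.5807+(1−p*)·123.5772)/1.16=181.6673; Δ=(226.5807−123.5772)/(229.3600−156.0400)=1.4048; B=V−Δ·S=-82.4444
The time-0 hedge costs 181.6673, which is the no-arbitrage price.

(0,0): Delta=1.4048 Bond=-82.4444
(1,0): Delta=2.7839 Bond=-310.8153
(1,1): Delta=1.2343 Bond=-56.5119
(2,0): Delta=0.0000 Bond=0.0000
(2,1): Delta=3.1282 Bond=-426.0996
(2,2): Delta=1.0000 Bond=0.0000
V0=181.6673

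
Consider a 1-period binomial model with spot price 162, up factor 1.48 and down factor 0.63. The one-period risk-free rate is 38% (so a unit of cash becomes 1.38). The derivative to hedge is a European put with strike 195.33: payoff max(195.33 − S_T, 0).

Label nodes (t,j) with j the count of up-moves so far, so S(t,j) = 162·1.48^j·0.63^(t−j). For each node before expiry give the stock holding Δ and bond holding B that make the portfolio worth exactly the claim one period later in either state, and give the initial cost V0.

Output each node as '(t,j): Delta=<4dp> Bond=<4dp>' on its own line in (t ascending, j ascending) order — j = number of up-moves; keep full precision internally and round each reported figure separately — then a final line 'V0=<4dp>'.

(0,0): Delta=-0.6773 Bond=117.6808
V0=7.9514

The replicating-portfolio and risk-neutral prices coincide; use p* = (1.38−0.63)/(1.48−0.63) = 0.8824 for the latter.
Terminal values V(1,·): V(1,0)=93.2700, V(1,1)=0.0000
  t=0,j=0: stock 162.0000 → up 239.7600 (V=0.0000), down 102.0600 (V=93.2700). Price 7.9514; hedge Δ=-0.6773, bond B=117.6808.
Root portfolio cost Δ·162+B reproduces V0=7.9514.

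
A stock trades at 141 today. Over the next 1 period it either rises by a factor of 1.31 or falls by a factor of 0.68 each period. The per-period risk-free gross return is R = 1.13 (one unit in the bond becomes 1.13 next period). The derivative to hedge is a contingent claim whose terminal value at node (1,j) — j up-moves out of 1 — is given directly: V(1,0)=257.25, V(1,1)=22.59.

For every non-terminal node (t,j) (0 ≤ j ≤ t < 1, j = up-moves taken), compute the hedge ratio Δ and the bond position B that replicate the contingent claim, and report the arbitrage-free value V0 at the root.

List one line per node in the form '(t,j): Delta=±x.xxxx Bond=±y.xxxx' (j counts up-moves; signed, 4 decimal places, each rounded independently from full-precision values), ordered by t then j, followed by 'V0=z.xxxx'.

(0,0): Delta=-2.6417 Bond=451.7998
V0=79.3236

Risk-neutral probability p* = (R−d)/(u−d) = (1.13−0.68)/(1.31−0.68) = 0.7143.
Terminal payoffs: V(1,0)=257.2500, V(1,1)=22.5900
  t=0,j=0: stock 141.0000 → up 184.7100 (V=22.5900), down 95.8800 (V=257.2500). Price 79.3236; hedge Δ=-2.6417, bond B=451.7998.
The time-0 hedge costs 79.3236, which is the no-arbitrage price.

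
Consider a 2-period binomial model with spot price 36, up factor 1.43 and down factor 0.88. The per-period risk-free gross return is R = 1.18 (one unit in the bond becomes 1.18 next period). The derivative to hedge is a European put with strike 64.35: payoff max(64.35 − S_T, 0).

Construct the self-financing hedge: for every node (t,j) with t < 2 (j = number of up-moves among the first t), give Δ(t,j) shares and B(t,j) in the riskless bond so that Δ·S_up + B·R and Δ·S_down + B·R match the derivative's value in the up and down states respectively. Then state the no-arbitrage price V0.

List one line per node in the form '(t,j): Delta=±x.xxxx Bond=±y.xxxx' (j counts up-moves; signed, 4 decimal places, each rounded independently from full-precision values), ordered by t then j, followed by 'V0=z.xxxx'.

(0,0): Delta=-0.7837 Bond=40.4072
(1,0): Delta=-1.0000 Bond=54.5339
(1,1): Delta=-0.6727 Bond=41.9693
V0=12.1952

Under the risk-neutral measure, an up-move has probability p* = (R−d)/(u−d) = 0.5455 and values discount at R = 1.18.
At expiry t=2: V(2,0)=36.4716, V(2,1)=19.0476, V(2,2)=0.0000
  t=1,j=0: stock 31.6800 → up 45.3024 (V=19.0476), down 27.8784 (V=36.4716). Price 22.8539; hedge Δ=-1.0000, bond B=54.5339.
  t=1,j=1: stock 51.4800 → up 73.6164 (V=0.0000), down 45.3024 (V=19.0476). Price 7.3373; hedge Δ=-0.6727, bond B=41.9693.
  t=0,j=0: stock 36.0000 → up 51.4800 (V=7.3373), down 31.6800 (V=22.8539). Price 12.1952; hedge Δ=-0.7837, bond B=40.4072.
Each (Δ,B) replicates both successor values, so the strategy is self-financing and V0 is arbitrage-free.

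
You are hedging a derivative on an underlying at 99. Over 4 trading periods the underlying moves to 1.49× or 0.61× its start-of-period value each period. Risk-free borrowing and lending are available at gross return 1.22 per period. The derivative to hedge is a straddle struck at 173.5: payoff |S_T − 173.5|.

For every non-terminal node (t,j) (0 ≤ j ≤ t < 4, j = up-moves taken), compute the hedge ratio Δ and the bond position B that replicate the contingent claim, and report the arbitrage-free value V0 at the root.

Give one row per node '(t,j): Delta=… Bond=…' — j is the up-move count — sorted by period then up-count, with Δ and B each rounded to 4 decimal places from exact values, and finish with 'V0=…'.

(0,0): Delta=0.3604 Bond=18.8763
(1,0): Delta=-0.6809 Bond=85.9115
(1,1): Delta=0.5491 Bond=-4.8042
(2,0): Delta=-1.0000 Bond=116.5681
(2,1): Delta=-0.6230 Bond=99.6085
(2,2): Delta=0.7615 Bond=-52.5444
(3,0): Delta=-1.0000 Bond=142.2131
(3,1): Delta=-1.0000 Bond=142.2131
(3,2): Delta=-0.5547 Bond=112.3642
(3,3): Delta=1.0000 Bond=-142.2131
V0=54.5562

Under the risk-neutral measure, an up-move has probability p* = (R−d)/(u−d) = 0.6932 and values discount at R = 1.22.
Terminal values V(4,·): V(4,0)=159.7926, V(4,1)=140.0180, V(4,2)=91.7162, V(4,3)=26.2670, V(4,4)=314.4556
  t=3,j=0: stock 22.4711 → up 33.4820 (V=140.0180), down 13.7074 (V=159.7926). Price 119.7420; hedge Δ=-1.0000, bond B=142.2131.
  t=3,j=1: stock 54.8885 → up 81.7838 (V=91.7162), down 33.4820 (V=140.0180). Price 87.3246; hedge Δ=-1.0000, bond B=142.2131.
  t=3,j=2: stock 134.0718 → up 199.7670 (V=26.2670), down 81.7838 (V=91.7162). Price 37.9902; hedge Δ=-0.5547, bond B=112.3642.
  t=3,j=3: stock 327.4870 → up 487.9556 (V=314.4556), down 199.7670 (V=26.2670). Price 185.2738; hedge Δ=1.0000, bond B=-142.2131.
  t=2,j=0: stock 36.8379 → up 54.8885 (V=87.3246), down 22.4711 (V=119.7420). Price 79.7302; hedge Δ=-1.0000, bond B=116.5681.
  t=2,j=1: stock 89.9811 → up 134.0718 (V=37.9902), down 54.8885 (V=87.3246). Price 43.5466; hedge Δ=-0.6230, bond B=99.6085.
  t=2,j=2: stock 219.7899 → up 327.4870 (V=185.2738), down 134.0718 (V=37.9902). Price 114.8234; hedge Δ=0.7615, bond B=-52.5444.
  t=1,j=0: stock 60.3900 → up 89.9811 (V=43.5466), down 36.8379 (V=79.7302). Price 44.7938; hedge Δ=-0.6809, bond B=85.9115.
  t=1,j=1: stock 147.5100 → up 219.7899 (V=114.8234), down 89.9811 (V=43.5466). Price 76.1921; hedge Δ=0.5491, bond B=-4.8042.
  t=0,j=0: stock 99.0000 → up 147.5100 (V=76.1921), down 60.3900 (V=44.7938). Price 54.5562; hedge Δ=0.3604, bond B=18.8763.
Root portfolio cost Δ·99+B reproduces V0=54.5562.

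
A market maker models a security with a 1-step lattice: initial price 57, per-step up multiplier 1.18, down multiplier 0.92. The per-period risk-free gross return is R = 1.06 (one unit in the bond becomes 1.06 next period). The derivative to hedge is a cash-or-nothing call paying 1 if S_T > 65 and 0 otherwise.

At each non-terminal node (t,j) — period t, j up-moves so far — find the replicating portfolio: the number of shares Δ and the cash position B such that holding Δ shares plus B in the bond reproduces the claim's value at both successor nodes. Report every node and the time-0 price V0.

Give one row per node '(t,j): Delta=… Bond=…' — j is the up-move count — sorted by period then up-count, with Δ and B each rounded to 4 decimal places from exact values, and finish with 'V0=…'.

Since d<R<u, set p* = (R−d)/(u−d) = 0.5385; price each node as the discounted p*-expectation of its children.
Terminal values V(1,·): V(1,0)=0.0000, V(1,1)=1.0000
Node (0,0) S=57.0000: V=(p*·1.0000+(1−p*)·0.0000)/1.06=0.5080; Δ=(1.0000−0.0000)/(67.2600−52.4400)=0.0675; B=V−Δ·S=-3.3382
Root portfolio cost Δ·57+B reproduces V0=0.5080.

(0,0): Delta=0.0675 Bond=-3.3382
V0=0.5080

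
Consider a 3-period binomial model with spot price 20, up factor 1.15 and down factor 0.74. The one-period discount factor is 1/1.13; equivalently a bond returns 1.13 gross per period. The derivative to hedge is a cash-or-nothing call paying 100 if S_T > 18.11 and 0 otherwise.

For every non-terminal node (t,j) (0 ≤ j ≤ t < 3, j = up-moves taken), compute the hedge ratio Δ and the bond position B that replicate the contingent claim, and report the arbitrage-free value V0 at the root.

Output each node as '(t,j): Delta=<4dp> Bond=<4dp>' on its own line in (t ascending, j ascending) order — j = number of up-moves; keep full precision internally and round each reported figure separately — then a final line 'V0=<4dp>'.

Risk-neutral probability p* = (R−d)/(u−d) = (1.13−0.74)/(1.15−0.74) = 0.9512.
Payoff layer (t=3): V(3,0)=0.0000, V(3,1)=0.0000, V(3,2)=100.0000, V(3,3)=100.0000
  t=2,j=0: stock 10.9520 → up 12.5948 (V=0.0000), down 8.1045 (V=0.0000). Price 0.0000; hedge Δ=0.0000, bond B=0.0000.
  t=2,j=1: stock 17.0200 → up 19.5730 (V=100.0000), down 12.5948 (V=0.0000). Price 84.1787; hedge Δ=14.3303, bond B=-159.7237.
  t=2,j=2: stock 26.4500 → up 30.4175 (V=100.0000), down 19.5730 (V=100.0000). Price 88.4956; hedge Δ=0.0000, bond B=88.4956.
  t=1,j=0: stock 14.8000 → up 17.0200 (V=84.1787), down 10.9520 (V=0.0000). Price 70.8606; hedge Δ=13.8726, bond B=-134.4534.
  t=1,j=1: stock 23.0000 → up 26.4500 (V=88.4956), down 17.0200 (V=84.1787). Price 78.1283; hedge Δ=0.4578, bond B=67.5994.
  t=0,j=0: stock 20.0000 → up 23.0000 (V=78.1283), down 14.8000 (V=70.8606). Price 68.8264; hedge Δ=0.8863, bond B=51.1001.
Self-financing check: at every node Δ·S+B equals the discounted successor values.

(0,0): Delta=0.8863 Bond=51.1001
(1,0): Delta=13.8726 Bond=-134.4534
(1,1): Delta=0.4578 Bond=67.5994
(2,0): Delta=0.0000 Bond=0.0000
(2,1): Delta=14.3303 Bond=-159.7237
(2,2): Delta=0.0000 Bond=88.4956
V0=68.8264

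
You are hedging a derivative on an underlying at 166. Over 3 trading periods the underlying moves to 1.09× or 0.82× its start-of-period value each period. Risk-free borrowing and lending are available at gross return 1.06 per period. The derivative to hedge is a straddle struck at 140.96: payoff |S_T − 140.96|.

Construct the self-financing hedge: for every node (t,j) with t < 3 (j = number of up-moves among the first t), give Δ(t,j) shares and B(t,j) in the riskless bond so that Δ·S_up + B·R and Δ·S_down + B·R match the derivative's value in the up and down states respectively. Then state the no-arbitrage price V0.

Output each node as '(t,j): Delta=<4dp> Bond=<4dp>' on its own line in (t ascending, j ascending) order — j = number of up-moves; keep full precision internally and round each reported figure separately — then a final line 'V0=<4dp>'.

No-arbitrage ⇒ martingale measure with p* = (R−d)/(u−d) = 0.8889.
Payoff layer (t=3): V(3,0)=49.4329, V(3,1)=19.2959, V(3,2)=20.7642, V(3,3)=74.0148
  t=2,j=0: stock 111.6184 → up 121.6641 (V=19.2959), down 91.5271 (V=49.4329). Price 21.3627; hedge Δ=-1.0000, bond B=132.9811.
  t=2,j=1: stock 148.3708 → up 161.7242 (V=20.7642), down 121.6641 (V=19.2959). Price 19.4349; hedge Δ=0.0367, bond B=13.9971.
  t=2,j=2: stock 197.2246 → up 214.9748 (V=74.0148), down 161.7242 (V=20.7642). Price 64.2435; hedge Δ=1.0000, bond B=-132.9811.
  t=1,j=0: stock 136.1200 → up 148.3708 (V=19.4349), down 111.6184 (V=21.3627). Price 18.5369; hedge Δ=-0.0525, bond B=25.6769.
  t=1,j=1: stock 180.9400 → up 197.2246 (V=64.2435), down 148.3708 (V=19.4349). Price 55.9101; hedge Δ=0.9172, bond B=-110.0474.
  t=0,j=0: stock 166.0000 → up 180.9400 (V=55.9101), down 136.1200 (V=18.5369). Price 48.8279; hedge Δ=0.8339, bond B=-89.5914.
Self-financing check: at every node Δ·S+B equals the discounted successor values.

(0,0): Delta=0.8339 Bond=-89.5914
(1,0): Delta=-0.0525 Bond=25.6769
(1,1): Delta=0.9172 Bond=-110.0474
(2,0): Delta=-1.0000 Bond=132.9811
(2,1): Delta=0.0367 Bond=13.9971
(2,2): Delta=1.0000 Bond=-132.9811
V0=48.8279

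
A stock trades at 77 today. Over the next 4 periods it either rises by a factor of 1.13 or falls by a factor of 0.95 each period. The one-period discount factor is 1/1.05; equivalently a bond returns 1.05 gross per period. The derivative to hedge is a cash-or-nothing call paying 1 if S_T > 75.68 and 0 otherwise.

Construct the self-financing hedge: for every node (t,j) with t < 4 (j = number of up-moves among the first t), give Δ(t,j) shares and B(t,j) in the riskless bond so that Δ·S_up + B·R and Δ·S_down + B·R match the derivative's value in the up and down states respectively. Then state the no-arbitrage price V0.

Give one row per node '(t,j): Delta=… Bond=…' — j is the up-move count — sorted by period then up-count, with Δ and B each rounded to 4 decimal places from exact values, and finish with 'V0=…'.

Risk-neutral probability p* = (R−d)/(u−d) = (1.05−0.95)/(1.13−0.95) = 0.5556.
Terminal payoffs: V(4,0)=0.0000, V(4,1)=0.0000, V(4,2)=1.0000, V(4,3)=1.0000, V(4,4)=1.0000
Node (3,0) S=66.0179: V=(p*·0.0000+(1−p*)·0.0000)/1.05=0.0000; Δ=(0.0000−0.0000)/(74.6002−62.7170)=0.0000; B=V−Δ·S=0.0000
Node (3,1) S=78.5265: V=(p*·1.0000+(1−p*)·0.0000)/1.05=0.5291; Δ=(1.0000−0.0000)/(88.7350−74.6002)=0.0707; B=V−Δ·S=-5.0265
Node (3,2) S=93.4052: V=(p*·1.0000+(1−p*)·1.0000)/1.05=0.9524; Δ=(1.0000−1.0000)/(105.5479−88.7350)=0.0000; B=V−Δ·S=0.9524
Node (3,3) S=111.1031: V=(p*·1.0000+(1−p*)·1.0000)/1.05=0.9524; Δ=(1.0000−1.0000)/(125.5465−105.5479)=0.0000; B=V−Δ·S=0.9524
Node (2,0) S=69.4925: V=(p*·0.5291+(1−p*)·0.0000)/1.05=0.2799; Δ=(0.5291−0.0000)/(78.5265−66.0179)=0.0423; B=V−Δ·S=-2.6595
Node (2,1) S=82.6595: V=(p*·0.9524+(1−p*)·0.5291)/1.05=0.7279; Δ=(0.9524−0.5291)/(93.4052−78.5265)=0.0284; B=V−Δ·S=-1.6237
Node (2,2) S=98.3213: V=(p*·0.9524+(1−p*)·0.9524)/1.05=0.9070; Δ=(0.9524−0.9524)/(111.1031−93.4052)=0.0000; B=V−Δ·S=0.9070
Node (1,0) S=73.1500: V=(p*·0.7279+(1−p*)·0.2799)/1.05=0.5036; Δ=(0.7279−0.2799)/(82.6595−69.4925)=0.0340; B=V−Δ·S=-1.9848
Node (1,1) S=87.0100: V=(p*·0.9070+(1−p*)·0.7279)/1.05=0.7880; Δ=(0.9070−0.7279)/(98.3213−82.6595)=0.0114; B=V−Δ·S=-0.2074
Node (0,0) S=77.0000: V=(p*·0.7880+(1−p*)·0.5036)/1.05=0.6301; Δ=(0.7880−0.5036)/(87.0100−73.1500)=0.0205; B=V−Δ·S=-0.9499
The time-0 hedge costs 0.6301, which is the no-arbitrage price.

(0,0): Delta=0.0205 Bond=-0.9499
(1,0): Delta=0.0340 Bond=-1.9848
(1,1): Delta=0.0114 Bond=-0.2074
(2,0): Delta=0.0423 Bond=-2.6595
(2,1): Delta=0.0284 Bond=-1.6237
(2,2): Delta=0.0000 Bond=0.9070
(3,0): Delta=0.0000 Bond=0.0000
(3,1): Delta=0.0707 Bond=-5.0265
(3,2): Delta=0.0000 Bond=0.9524
(3,3): Delta=0.0000 Bond=0.9524
V0=0.6301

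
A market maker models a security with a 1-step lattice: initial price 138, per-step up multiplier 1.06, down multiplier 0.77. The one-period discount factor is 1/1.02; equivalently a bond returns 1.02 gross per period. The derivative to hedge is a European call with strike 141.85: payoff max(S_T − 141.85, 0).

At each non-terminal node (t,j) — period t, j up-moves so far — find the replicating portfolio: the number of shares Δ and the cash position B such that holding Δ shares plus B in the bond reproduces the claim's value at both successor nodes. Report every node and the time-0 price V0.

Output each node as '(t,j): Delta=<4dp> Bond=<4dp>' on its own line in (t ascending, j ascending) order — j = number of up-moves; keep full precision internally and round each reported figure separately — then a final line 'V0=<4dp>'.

Risk-neutral probability p* = (R−d)/(u−d) = (1.02−0.77)/(1.06−0.77) = 0.8621.
Payoff layer (t=1): V(1,0)=0.0000, V(1,1)=4.4300
(0,0): S=138.0000. Δ = (V_up−V_dn)/(S_up−S_dn) = (4.4300−0.0000)/(146.2800−106.2600) = 0.1107. V = [p*·4.4300 + (1−p*)·0.0000]/1.02 = 3.7441. B = V − Δ·S = -11.5318.
Each (Δ,B) replicates both successor values, so the strategy is self-financing and V0 is arbitrage-free.

(0,0): Delta=0.1107 Bond=-11.5318
V0=3.7441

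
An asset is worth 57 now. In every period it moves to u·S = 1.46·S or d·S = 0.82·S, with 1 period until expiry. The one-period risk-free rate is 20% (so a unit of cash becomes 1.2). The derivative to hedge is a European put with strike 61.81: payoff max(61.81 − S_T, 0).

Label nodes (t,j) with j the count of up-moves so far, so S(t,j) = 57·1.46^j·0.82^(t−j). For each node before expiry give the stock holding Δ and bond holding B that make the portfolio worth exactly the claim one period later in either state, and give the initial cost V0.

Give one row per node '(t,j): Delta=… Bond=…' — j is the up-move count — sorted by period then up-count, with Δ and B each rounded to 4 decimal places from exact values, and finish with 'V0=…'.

No-arbitrage ⇒ martingale measure with p* = (R−d)/(u−d) = 0.5938.
Terminal values V(1,·): V(1,0)=15.0700, V(1,1)=0.0000
(0,0): S=57.0000. Δ = (V_up−V_dn)/(S_up−S_dn) = (0.0000−15.0700)/(83.2200−46.7400) = -0.4131. V = [p*·0.0000 + (1−p*)·15.0700]/1.2 = 5.1018. B = V − Δ·S = 28.6487.
Self-financing check: at every node Δ·S+B equals the discounted successor values.

(0,0): Delta=-0.4131 Bond=28.6487
V0=5.1018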